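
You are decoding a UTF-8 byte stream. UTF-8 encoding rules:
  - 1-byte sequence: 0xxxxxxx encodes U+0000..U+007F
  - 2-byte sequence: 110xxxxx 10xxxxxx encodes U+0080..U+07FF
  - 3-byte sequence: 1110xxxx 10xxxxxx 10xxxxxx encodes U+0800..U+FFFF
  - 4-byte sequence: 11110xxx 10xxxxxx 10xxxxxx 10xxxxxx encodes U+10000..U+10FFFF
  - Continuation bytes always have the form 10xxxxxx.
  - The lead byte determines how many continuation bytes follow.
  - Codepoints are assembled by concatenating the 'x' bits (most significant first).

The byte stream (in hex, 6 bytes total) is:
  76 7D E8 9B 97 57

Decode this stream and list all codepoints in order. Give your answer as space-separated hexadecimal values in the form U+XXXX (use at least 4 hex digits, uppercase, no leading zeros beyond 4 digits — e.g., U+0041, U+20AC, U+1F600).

Byte[0]=76: 1-byte ASCII. cp=U+0076
Byte[1]=7D: 1-byte ASCII. cp=U+007D
Byte[2]=E8: 3-byte lead, need 2 cont bytes. acc=0x8
Byte[3]=9B: continuation. acc=(acc<<6)|0x1B=0x21B
Byte[4]=97: continuation. acc=(acc<<6)|0x17=0x86D7
Completed: cp=U+86D7 (starts at byte 2)
Byte[5]=57: 1-byte ASCII. cp=U+0057

Answer: U+0076 U+007D U+86D7 U+0057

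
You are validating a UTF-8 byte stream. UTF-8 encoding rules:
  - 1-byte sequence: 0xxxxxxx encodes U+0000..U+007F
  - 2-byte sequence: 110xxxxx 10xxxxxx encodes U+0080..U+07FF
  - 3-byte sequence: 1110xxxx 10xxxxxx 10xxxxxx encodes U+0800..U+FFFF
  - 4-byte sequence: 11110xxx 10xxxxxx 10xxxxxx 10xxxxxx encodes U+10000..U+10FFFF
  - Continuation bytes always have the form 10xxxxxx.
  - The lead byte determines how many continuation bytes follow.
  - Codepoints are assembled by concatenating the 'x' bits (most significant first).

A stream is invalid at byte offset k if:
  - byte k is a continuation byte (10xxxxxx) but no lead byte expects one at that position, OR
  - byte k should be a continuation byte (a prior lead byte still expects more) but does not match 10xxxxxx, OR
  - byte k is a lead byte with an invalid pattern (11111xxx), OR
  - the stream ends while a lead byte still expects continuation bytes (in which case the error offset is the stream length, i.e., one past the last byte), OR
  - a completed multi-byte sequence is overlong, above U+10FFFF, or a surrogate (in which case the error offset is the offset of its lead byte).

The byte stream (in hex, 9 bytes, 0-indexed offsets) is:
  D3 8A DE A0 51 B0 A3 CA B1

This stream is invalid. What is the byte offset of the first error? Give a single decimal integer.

Answer: 5

Derivation:
Byte[0]=D3: 2-byte lead, need 1 cont bytes. acc=0x13
Byte[1]=8A: continuation. acc=(acc<<6)|0x0A=0x4CA
Completed: cp=U+04CA (starts at byte 0)
Byte[2]=DE: 2-byte lead, need 1 cont bytes. acc=0x1E
Byte[3]=A0: continuation. acc=(acc<<6)|0x20=0x7A0
Completed: cp=U+07A0 (starts at byte 2)
Byte[4]=51: 1-byte ASCII. cp=U+0051
Byte[5]=B0: INVALID lead byte (not 0xxx/110x/1110/11110)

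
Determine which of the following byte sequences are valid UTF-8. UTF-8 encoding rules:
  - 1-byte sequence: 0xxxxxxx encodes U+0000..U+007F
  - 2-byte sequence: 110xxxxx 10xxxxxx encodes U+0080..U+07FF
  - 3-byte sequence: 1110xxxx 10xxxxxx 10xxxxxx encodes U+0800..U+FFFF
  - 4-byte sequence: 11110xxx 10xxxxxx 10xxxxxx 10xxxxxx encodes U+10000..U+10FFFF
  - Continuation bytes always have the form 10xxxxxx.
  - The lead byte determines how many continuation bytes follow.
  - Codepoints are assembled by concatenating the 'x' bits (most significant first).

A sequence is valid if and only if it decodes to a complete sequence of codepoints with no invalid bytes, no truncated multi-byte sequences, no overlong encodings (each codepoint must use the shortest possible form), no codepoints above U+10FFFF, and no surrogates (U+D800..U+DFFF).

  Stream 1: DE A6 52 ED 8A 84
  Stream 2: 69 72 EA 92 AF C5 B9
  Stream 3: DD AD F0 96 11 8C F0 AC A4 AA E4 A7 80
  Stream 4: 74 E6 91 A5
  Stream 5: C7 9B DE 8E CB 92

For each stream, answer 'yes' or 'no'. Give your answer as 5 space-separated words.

Answer: yes yes no yes yes

Derivation:
Stream 1: decodes cleanly. VALID
Stream 2: decodes cleanly. VALID
Stream 3: error at byte offset 4. INVALID
Stream 4: decodes cleanly. VALID
Stream 5: decodes cleanly. VALID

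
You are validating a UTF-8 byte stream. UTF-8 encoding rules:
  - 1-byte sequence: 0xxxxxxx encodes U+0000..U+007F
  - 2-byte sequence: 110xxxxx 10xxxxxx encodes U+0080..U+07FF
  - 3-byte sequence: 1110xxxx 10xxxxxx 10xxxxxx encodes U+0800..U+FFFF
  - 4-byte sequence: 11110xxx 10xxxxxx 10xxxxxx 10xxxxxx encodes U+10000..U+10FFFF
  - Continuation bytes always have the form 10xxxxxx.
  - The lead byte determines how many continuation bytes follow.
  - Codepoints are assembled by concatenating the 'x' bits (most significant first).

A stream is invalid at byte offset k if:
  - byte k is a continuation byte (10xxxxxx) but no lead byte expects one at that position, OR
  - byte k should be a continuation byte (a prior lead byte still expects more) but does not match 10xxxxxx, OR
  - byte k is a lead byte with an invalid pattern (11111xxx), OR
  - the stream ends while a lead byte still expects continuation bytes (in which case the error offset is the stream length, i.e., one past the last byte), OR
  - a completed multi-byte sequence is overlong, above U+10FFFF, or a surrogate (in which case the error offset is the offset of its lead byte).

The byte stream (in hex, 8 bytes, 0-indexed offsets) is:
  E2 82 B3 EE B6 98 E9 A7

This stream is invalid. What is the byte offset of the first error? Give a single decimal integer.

Answer: 8

Derivation:
Byte[0]=E2: 3-byte lead, need 2 cont bytes. acc=0x2
Byte[1]=82: continuation. acc=(acc<<6)|0x02=0x82
Byte[2]=B3: continuation. acc=(acc<<6)|0x33=0x20B3
Completed: cp=U+20B3 (starts at byte 0)
Byte[3]=EE: 3-byte lead, need 2 cont bytes. acc=0xE
Byte[4]=B6: continuation. acc=(acc<<6)|0x36=0x3B6
Byte[5]=98: continuation. acc=(acc<<6)|0x18=0xED98
Completed: cp=U+ED98 (starts at byte 3)
Byte[6]=E9: 3-byte lead, need 2 cont bytes. acc=0x9
Byte[7]=A7: continuation. acc=(acc<<6)|0x27=0x267
Byte[8]: stream ended, expected continuation. INVALID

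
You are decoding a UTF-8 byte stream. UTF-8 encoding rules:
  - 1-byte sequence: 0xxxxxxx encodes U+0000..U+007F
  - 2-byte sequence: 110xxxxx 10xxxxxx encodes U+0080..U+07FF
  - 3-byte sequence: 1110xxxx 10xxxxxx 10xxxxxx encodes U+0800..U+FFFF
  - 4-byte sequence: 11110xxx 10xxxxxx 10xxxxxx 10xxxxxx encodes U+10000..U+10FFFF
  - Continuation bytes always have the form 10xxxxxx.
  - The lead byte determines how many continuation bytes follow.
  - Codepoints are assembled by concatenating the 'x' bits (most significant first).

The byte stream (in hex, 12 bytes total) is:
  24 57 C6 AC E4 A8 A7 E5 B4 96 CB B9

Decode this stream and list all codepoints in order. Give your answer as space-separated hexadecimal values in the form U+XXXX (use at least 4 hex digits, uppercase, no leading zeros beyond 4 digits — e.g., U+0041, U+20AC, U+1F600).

Answer: U+0024 U+0057 U+01AC U+4A27 U+5D16 U+02F9

Derivation:
Byte[0]=24: 1-byte ASCII. cp=U+0024
Byte[1]=57: 1-byte ASCII. cp=U+0057
Byte[2]=C6: 2-byte lead, need 1 cont bytes. acc=0x6
Byte[3]=AC: continuation. acc=(acc<<6)|0x2C=0x1AC
Completed: cp=U+01AC (starts at byte 2)
Byte[4]=E4: 3-byte lead, need 2 cont bytes. acc=0x4
Byte[5]=A8: continuation. acc=(acc<<6)|0x28=0x128
Byte[6]=A7: continuation. acc=(acc<<6)|0x27=0x4A27
Completed: cp=U+4A27 (starts at byte 4)
Byte[7]=E5: 3-byte lead, need 2 cont bytes. acc=0x5
Byte[8]=B4: continuation. acc=(acc<<6)|0x34=0x174
Byte[9]=96: continuation. acc=(acc<<6)|0x16=0x5D16
Completed: cp=U+5D16 (starts at byte 7)
Byte[10]=CB: 2-byte lead, need 1 cont bytes. acc=0xB
Byte[11]=B9: continuation. acc=(acc<<6)|0x39=0x2F9
Completed: cp=U+02F9 (starts at byte 10)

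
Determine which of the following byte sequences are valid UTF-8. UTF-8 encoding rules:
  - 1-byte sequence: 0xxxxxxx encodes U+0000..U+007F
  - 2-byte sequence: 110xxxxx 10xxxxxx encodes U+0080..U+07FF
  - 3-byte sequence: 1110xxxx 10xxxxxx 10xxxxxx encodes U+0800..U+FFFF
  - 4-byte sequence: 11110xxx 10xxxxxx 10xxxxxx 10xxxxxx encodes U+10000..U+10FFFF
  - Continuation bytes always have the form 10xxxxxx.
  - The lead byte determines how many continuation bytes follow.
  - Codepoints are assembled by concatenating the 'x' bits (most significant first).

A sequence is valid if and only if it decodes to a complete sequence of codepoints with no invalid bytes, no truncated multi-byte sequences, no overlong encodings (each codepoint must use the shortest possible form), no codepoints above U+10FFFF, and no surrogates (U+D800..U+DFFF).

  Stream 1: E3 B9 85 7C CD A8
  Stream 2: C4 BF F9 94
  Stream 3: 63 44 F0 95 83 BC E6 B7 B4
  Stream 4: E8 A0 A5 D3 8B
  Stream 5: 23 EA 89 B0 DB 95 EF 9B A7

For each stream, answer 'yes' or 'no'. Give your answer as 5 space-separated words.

Answer: yes no yes yes yes

Derivation:
Stream 1: decodes cleanly. VALID
Stream 2: error at byte offset 2. INVALID
Stream 3: decodes cleanly. VALID
Stream 4: decodes cleanly. VALID
Stream 5: decodes cleanly. VALID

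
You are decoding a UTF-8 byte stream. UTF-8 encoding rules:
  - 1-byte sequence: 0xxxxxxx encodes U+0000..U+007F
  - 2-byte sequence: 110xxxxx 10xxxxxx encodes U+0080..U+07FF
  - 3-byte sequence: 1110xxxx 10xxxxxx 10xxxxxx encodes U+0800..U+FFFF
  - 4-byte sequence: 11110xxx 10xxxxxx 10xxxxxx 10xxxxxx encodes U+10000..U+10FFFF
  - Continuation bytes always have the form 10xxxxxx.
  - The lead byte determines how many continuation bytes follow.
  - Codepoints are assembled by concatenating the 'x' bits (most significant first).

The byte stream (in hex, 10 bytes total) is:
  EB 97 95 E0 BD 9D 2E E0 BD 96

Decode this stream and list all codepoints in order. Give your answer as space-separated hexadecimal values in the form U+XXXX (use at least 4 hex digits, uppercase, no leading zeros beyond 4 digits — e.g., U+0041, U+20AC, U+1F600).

Answer: U+B5D5 U+0F5D U+002E U+0F56

Derivation:
Byte[0]=EB: 3-byte lead, need 2 cont bytes. acc=0xB
Byte[1]=97: continuation. acc=(acc<<6)|0x17=0x2D7
Byte[2]=95: continuation. acc=(acc<<6)|0x15=0xB5D5
Completed: cp=U+B5D5 (starts at byte 0)
Byte[3]=E0: 3-byte lead, need 2 cont bytes. acc=0x0
Byte[4]=BD: continuation. acc=(acc<<6)|0x3D=0x3D
Byte[5]=9D: continuation. acc=(acc<<6)|0x1D=0xF5D
Completed: cp=U+0F5D (starts at byte 3)
Byte[6]=2E: 1-byte ASCII. cp=U+002E
Byte[7]=E0: 3-byte lead, need 2 cont bytes. acc=0x0
Byte[8]=BD: continuation. acc=(acc<<6)|0x3D=0x3D
Byte[9]=96: continuation. acc=(acc<<6)|0x16=0xF56
Completed: cp=U+0F56 (starts at byte 7)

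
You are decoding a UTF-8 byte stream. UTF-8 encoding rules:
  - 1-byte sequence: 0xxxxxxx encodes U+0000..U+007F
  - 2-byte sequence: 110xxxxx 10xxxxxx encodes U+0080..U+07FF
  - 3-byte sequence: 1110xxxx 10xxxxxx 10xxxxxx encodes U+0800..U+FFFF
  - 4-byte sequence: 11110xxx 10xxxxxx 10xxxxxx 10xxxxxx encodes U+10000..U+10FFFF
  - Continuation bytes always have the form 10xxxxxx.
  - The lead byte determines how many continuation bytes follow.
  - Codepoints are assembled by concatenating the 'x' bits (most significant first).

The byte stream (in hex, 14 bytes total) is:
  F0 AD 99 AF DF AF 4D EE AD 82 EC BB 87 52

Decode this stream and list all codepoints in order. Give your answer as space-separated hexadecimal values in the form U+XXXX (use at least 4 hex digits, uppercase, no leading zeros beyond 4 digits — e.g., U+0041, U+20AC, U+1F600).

Answer: U+2D66F U+07EF U+004D U+EB42 U+CEC7 U+0052

Derivation:
Byte[0]=F0: 4-byte lead, need 3 cont bytes. acc=0x0
Byte[1]=AD: continuation. acc=(acc<<6)|0x2D=0x2D
Byte[2]=99: continuation. acc=(acc<<6)|0x19=0xB59
Byte[3]=AF: continuation. acc=(acc<<6)|0x2F=0x2D66F
Completed: cp=U+2D66F (starts at byte 0)
Byte[4]=DF: 2-byte lead, need 1 cont bytes. acc=0x1F
Byte[5]=AF: continuation. acc=(acc<<6)|0x2F=0x7EF
Completed: cp=U+07EF (starts at byte 4)
Byte[6]=4D: 1-byte ASCII. cp=U+004D
Byte[7]=EE: 3-byte lead, need 2 cont bytes. acc=0xE
Byte[8]=AD: continuation. acc=(acc<<6)|0x2D=0x3AD
Byte[9]=82: continuation. acc=(acc<<6)|0x02=0xEB42
Completed: cp=U+EB42 (starts at byte 7)
Byte[10]=EC: 3-byte lead, need 2 cont bytes. acc=0xC
Byte[11]=BB: continuation. acc=(acc<<6)|0x3B=0x33B
Byte[12]=87: continuation. acc=(acc<<6)|0x07=0xCEC7
Completed: cp=U+CEC7 (starts at byte 10)
Byte[13]=52: 1-byte ASCII. cp=U+0052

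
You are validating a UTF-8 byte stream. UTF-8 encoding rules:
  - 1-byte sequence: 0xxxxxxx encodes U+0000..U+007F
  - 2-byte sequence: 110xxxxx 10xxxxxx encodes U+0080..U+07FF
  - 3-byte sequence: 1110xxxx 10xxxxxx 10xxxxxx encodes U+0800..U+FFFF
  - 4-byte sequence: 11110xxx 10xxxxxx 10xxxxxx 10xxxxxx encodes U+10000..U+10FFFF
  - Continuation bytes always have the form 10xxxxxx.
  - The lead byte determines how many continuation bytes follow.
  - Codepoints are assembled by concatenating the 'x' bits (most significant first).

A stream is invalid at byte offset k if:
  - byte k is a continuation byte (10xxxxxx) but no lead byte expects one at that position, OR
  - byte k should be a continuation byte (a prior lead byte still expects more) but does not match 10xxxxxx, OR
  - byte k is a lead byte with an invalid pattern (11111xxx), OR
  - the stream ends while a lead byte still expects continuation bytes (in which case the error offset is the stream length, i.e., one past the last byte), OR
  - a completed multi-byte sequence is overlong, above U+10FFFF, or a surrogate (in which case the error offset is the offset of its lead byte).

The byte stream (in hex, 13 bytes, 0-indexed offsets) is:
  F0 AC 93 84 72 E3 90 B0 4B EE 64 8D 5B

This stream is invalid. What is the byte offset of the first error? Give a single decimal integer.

Answer: 10

Derivation:
Byte[0]=F0: 4-byte lead, need 3 cont bytes. acc=0x0
Byte[1]=AC: continuation. acc=(acc<<6)|0x2C=0x2C
Byte[2]=93: continuation. acc=(acc<<6)|0x13=0xB13
Byte[3]=84: continuation. acc=(acc<<6)|0x04=0x2C4C4
Completed: cp=U+2C4C4 (starts at byte 0)
Byte[4]=72: 1-byte ASCII. cp=U+0072
Byte[5]=E3: 3-byte lead, need 2 cont bytes. acc=0x3
Byte[6]=90: continuation. acc=(acc<<6)|0x10=0xD0
Byte[7]=B0: continuation. acc=(acc<<6)|0x30=0x3430
Completed: cp=U+3430 (starts at byte 5)
Byte[8]=4B: 1-byte ASCII. cp=U+004B
Byte[9]=EE: 3-byte lead, need 2 cont bytes. acc=0xE
Byte[10]=64: expected 10xxxxxx continuation. INVALID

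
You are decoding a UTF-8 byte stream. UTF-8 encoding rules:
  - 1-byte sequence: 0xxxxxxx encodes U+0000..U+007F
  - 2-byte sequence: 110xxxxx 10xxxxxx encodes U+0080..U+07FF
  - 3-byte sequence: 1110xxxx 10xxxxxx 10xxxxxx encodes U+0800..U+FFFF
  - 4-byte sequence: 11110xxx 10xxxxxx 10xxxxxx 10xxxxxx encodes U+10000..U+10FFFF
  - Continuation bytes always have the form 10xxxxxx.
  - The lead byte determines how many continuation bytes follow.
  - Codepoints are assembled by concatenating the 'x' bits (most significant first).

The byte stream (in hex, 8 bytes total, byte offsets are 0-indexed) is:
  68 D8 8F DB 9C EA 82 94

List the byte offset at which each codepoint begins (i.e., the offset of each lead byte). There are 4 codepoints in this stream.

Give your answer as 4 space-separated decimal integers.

Byte[0]=68: 1-byte ASCII. cp=U+0068
Byte[1]=D8: 2-byte lead, need 1 cont bytes. acc=0x18
Byte[2]=8F: continuation. acc=(acc<<6)|0x0F=0x60F
Completed: cp=U+060F (starts at byte 1)
Byte[3]=DB: 2-byte lead, need 1 cont bytes. acc=0x1B
Byte[4]=9C: continuation. acc=(acc<<6)|0x1C=0x6DC
Completed: cp=U+06DC (starts at byte 3)
Byte[5]=EA: 3-byte lead, need 2 cont bytes. acc=0xA
Byte[6]=82: continuation. acc=(acc<<6)|0x02=0x282
Byte[7]=94: continuation. acc=(acc<<6)|0x14=0xA094
Completed: cp=U+A094 (starts at byte 5)

Answer: 0 1 3 5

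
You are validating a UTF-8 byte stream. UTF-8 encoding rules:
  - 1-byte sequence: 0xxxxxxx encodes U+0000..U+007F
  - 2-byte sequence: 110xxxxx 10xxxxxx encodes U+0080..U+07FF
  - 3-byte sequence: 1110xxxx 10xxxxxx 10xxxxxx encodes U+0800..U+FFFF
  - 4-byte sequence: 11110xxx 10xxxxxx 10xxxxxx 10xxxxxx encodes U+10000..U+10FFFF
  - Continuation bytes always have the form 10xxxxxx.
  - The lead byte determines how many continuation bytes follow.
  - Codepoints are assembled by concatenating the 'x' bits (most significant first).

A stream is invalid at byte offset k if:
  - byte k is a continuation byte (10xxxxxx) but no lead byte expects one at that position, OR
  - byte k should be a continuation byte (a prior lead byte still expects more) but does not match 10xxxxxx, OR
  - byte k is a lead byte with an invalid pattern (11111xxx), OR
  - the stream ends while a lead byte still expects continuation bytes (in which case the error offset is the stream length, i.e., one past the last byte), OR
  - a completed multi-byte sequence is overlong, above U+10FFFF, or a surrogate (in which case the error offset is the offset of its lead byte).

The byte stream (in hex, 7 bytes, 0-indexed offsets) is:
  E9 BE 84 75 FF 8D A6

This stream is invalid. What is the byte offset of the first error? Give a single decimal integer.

Answer: 4

Derivation:
Byte[0]=E9: 3-byte lead, need 2 cont bytes. acc=0x9
Byte[1]=BE: continuation. acc=(acc<<6)|0x3E=0x27E
Byte[2]=84: continuation. acc=(acc<<6)|0x04=0x9F84
Completed: cp=U+9F84 (starts at byte 0)
Byte[3]=75: 1-byte ASCII. cp=U+0075
Byte[4]=FF: INVALID lead byte (not 0xxx/110x/1110/11110)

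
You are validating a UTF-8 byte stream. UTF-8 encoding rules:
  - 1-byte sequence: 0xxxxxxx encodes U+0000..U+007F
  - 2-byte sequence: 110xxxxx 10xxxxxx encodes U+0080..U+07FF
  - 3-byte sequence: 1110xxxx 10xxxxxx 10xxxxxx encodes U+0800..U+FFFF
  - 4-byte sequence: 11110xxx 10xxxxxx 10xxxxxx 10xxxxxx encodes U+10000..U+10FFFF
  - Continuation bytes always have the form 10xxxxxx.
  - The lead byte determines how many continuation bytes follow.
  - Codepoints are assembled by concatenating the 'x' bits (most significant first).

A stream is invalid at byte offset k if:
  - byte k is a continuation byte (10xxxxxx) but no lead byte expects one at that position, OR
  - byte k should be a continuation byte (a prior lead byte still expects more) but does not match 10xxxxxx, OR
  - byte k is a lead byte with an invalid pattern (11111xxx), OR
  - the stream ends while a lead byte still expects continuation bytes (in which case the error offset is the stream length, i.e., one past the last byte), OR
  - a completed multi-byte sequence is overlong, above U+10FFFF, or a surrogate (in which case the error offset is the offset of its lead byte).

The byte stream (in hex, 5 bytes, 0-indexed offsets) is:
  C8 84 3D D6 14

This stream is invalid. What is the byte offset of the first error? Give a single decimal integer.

Answer: 4

Derivation:
Byte[0]=C8: 2-byte lead, need 1 cont bytes. acc=0x8
Byte[1]=84: continuation. acc=(acc<<6)|0x04=0x204
Completed: cp=U+0204 (starts at byte 0)
Byte[2]=3D: 1-byte ASCII. cp=U+003D
Byte[3]=D6: 2-byte lead, need 1 cont bytes. acc=0x16
Byte[4]=14: expected 10xxxxxx continuation. INVALID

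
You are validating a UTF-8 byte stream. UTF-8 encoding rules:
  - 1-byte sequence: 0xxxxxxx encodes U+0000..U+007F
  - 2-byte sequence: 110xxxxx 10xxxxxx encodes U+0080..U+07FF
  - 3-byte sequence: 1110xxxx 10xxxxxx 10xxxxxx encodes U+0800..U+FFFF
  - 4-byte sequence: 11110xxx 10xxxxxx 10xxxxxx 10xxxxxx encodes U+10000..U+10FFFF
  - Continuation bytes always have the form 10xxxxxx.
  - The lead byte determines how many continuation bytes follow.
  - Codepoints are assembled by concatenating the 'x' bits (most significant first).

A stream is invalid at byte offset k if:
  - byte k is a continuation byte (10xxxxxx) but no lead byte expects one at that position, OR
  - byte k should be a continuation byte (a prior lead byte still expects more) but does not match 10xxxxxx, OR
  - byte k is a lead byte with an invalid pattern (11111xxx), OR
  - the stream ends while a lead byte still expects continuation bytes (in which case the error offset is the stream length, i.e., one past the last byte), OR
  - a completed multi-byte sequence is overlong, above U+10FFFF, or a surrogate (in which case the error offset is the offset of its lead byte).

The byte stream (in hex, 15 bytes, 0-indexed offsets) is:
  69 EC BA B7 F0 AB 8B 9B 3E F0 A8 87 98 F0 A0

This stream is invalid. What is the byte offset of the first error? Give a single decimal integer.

Byte[0]=69: 1-byte ASCII. cp=U+0069
Byte[1]=EC: 3-byte lead, need 2 cont bytes. acc=0xC
Byte[2]=BA: continuation. acc=(acc<<6)|0x3A=0x33A
Byte[3]=B7: continuation. acc=(acc<<6)|0x37=0xCEB7
Completed: cp=U+CEB7 (starts at byte 1)
Byte[4]=F0: 4-byte lead, need 3 cont bytes. acc=0x0
Byte[5]=AB: continuation. acc=(acc<<6)|0x2B=0x2B
Byte[6]=8B: continuation. acc=(acc<<6)|0x0B=0xACB
Byte[7]=9B: continuation. acc=(acc<<6)|0x1B=0x2B2DB
Completed: cp=U+2B2DB (starts at byte 4)
Byte[8]=3E: 1-byte ASCII. cp=U+003E
Byte[9]=F0: 4-byte lead, need 3 cont bytes. acc=0x0
Byte[10]=A8: continuation. acc=(acc<<6)|0x28=0x28
Byte[11]=87: continuation. acc=(acc<<6)|0x07=0xA07
Byte[12]=98: continuation. acc=(acc<<6)|0x18=0x281D8
Completed: cp=U+281D8 (starts at byte 9)
Byte[13]=F0: 4-byte lead, need 3 cont bytes. acc=0x0
Byte[14]=A0: continuation. acc=(acc<<6)|0x20=0x20
Byte[15]: stream ended, expected continuation. INVALID

Answer: 15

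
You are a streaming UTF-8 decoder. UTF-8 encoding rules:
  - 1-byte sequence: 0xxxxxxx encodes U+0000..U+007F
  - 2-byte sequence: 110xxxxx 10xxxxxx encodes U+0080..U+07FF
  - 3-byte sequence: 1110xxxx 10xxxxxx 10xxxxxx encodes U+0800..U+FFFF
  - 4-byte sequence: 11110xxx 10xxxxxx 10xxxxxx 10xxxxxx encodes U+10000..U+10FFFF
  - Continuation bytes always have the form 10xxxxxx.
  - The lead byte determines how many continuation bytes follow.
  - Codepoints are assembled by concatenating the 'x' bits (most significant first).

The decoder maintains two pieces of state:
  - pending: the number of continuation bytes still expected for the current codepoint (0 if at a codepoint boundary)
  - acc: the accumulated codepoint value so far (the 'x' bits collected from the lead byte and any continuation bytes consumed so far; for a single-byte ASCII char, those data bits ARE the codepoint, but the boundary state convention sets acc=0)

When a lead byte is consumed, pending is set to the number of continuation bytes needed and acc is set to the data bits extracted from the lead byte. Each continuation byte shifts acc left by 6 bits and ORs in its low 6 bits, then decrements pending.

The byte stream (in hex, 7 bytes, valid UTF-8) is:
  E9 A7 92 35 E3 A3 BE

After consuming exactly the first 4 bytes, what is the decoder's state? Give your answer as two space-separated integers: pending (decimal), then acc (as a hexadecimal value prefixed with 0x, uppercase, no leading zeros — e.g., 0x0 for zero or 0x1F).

Byte[0]=E9: 3-byte lead. pending=2, acc=0x9
Byte[1]=A7: continuation. acc=(acc<<6)|0x27=0x267, pending=1
Byte[2]=92: continuation. acc=(acc<<6)|0x12=0x99D2, pending=0
Byte[3]=35: 1-byte. pending=0, acc=0x0

Answer: 0 0x0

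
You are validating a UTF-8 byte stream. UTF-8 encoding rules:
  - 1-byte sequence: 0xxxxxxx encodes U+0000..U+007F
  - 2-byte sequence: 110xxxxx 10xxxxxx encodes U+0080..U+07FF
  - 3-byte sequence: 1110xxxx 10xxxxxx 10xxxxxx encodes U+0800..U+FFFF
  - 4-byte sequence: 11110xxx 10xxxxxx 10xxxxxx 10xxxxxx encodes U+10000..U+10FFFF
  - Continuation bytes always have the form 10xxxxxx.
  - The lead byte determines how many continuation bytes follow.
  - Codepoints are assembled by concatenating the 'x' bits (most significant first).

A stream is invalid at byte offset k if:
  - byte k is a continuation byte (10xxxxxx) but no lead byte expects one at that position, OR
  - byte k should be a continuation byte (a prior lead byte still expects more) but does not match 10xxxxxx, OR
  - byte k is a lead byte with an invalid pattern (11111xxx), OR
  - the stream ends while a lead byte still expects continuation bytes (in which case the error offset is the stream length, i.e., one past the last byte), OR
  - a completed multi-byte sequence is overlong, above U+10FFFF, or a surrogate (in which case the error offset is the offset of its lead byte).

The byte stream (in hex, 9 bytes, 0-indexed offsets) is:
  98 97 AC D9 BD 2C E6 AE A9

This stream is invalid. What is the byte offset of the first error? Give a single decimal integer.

Answer: 0

Derivation:
Byte[0]=98: INVALID lead byte (not 0xxx/110x/1110/11110)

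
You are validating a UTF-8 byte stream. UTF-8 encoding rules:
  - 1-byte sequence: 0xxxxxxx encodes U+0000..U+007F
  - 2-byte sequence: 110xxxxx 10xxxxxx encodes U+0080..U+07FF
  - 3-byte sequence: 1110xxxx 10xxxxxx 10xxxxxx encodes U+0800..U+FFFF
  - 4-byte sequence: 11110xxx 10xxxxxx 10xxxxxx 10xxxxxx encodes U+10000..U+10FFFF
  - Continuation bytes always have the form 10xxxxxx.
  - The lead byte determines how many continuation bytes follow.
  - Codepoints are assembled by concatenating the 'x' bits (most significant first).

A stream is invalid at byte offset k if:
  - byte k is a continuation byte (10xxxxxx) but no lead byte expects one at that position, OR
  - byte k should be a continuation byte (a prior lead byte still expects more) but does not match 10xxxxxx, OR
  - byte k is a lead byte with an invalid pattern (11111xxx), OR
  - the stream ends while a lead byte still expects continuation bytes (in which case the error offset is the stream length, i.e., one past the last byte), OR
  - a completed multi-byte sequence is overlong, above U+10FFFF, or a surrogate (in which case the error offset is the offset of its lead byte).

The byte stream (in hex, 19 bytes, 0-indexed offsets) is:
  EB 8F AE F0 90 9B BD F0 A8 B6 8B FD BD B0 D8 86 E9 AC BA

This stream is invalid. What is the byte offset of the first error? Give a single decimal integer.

Answer: 11

Derivation:
Byte[0]=EB: 3-byte lead, need 2 cont bytes. acc=0xB
Byte[1]=8F: continuation. acc=(acc<<6)|0x0F=0x2CF
Byte[2]=AE: continuation. acc=(acc<<6)|0x2E=0xB3EE
Completed: cp=U+B3EE (starts at byte 0)
Byte[3]=F0: 4-byte lead, need 3 cont bytes. acc=0x0
Byte[4]=90: continuation. acc=(acc<<6)|0x10=0x10
Byte[5]=9B: continuation. acc=(acc<<6)|0x1B=0x41B
Byte[6]=BD: continuation. acc=(acc<<6)|0x3D=0x106FD
Completed: cp=U+106FD (starts at byte 3)
Byte[7]=F0: 4-byte lead, need 3 cont bytes. acc=0x0
Byte[8]=A8: continuation. acc=(acc<<6)|0x28=0x28
Byte[9]=B6: continuation. acc=(acc<<6)|0x36=0xA36
Byte[10]=8B: continuation. acc=(acc<<6)|0x0B=0x28D8B
Completed: cp=U+28D8B (starts at byte 7)
Byte[11]=FD: INVALID lead byte (not 0xxx/110x/1110/11110)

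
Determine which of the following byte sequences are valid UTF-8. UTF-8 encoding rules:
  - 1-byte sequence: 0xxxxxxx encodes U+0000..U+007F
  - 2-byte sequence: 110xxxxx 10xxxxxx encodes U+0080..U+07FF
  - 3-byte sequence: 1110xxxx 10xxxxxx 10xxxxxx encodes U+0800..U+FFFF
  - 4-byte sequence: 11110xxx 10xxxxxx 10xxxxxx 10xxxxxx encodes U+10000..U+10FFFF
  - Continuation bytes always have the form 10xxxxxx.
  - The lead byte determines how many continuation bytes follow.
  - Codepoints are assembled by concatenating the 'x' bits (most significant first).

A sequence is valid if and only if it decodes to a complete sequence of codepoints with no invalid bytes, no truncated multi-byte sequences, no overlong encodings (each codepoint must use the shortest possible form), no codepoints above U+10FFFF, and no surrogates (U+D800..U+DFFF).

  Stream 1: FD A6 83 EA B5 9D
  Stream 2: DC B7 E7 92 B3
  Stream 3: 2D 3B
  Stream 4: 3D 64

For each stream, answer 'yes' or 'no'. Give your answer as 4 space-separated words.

Answer: no yes yes yes

Derivation:
Stream 1: error at byte offset 0. INVALID
Stream 2: decodes cleanly. VALID
Stream 3: decodes cleanly. VALID
Stream 4: decodes cleanly. VALID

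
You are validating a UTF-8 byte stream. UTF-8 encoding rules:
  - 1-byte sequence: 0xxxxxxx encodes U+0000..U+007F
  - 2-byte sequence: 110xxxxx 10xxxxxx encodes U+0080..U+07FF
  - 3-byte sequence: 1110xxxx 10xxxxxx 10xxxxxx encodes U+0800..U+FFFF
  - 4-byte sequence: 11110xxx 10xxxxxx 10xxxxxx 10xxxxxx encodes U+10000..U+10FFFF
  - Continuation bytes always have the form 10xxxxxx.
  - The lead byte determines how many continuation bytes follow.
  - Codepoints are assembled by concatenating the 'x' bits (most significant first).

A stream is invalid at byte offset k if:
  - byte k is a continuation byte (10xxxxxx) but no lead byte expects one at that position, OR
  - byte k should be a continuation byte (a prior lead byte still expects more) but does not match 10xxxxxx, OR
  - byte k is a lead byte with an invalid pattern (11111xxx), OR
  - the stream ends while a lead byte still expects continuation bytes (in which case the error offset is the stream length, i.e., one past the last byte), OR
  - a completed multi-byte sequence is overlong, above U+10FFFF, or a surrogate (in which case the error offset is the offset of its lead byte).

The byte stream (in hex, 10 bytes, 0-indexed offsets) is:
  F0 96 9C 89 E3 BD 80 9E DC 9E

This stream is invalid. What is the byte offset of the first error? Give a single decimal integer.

Byte[0]=F0: 4-byte lead, need 3 cont bytes. acc=0x0
Byte[1]=96: continuation. acc=(acc<<6)|0x16=0x16
Byte[2]=9C: continuation. acc=(acc<<6)|0x1C=0x59C
Byte[3]=89: continuation. acc=(acc<<6)|0x09=0x16709
Completed: cp=U+16709 (starts at byte 0)
Byte[4]=E3: 3-byte lead, need 2 cont bytes. acc=0x3
Byte[5]=BD: continuation. acc=(acc<<6)|0x3D=0xFD
Byte[6]=80: continuation. acc=(acc<<6)|0x00=0x3F40
Completed: cp=U+3F40 (starts at byte 4)
Byte[7]=9E: INVALID lead byte (not 0xxx/110x/1110/11110)

Answer: 7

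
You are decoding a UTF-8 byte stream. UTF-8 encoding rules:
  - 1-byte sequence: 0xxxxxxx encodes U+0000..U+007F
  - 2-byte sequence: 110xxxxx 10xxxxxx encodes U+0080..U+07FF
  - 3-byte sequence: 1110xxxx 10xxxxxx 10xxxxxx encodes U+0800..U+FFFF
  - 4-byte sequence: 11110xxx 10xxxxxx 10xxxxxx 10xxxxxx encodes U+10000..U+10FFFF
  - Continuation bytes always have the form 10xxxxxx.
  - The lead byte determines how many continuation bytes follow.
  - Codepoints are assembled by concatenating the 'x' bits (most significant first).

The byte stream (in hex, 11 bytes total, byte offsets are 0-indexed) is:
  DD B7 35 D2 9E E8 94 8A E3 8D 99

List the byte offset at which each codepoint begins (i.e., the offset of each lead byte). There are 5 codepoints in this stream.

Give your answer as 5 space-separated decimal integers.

Answer: 0 2 3 5 8

Derivation:
Byte[0]=DD: 2-byte lead, need 1 cont bytes. acc=0x1D
Byte[1]=B7: continuation. acc=(acc<<6)|0x37=0x777
Completed: cp=U+0777 (starts at byte 0)
Byte[2]=35: 1-byte ASCII. cp=U+0035
Byte[3]=D2: 2-byte lead, need 1 cont bytes. acc=0x12
Byte[4]=9E: continuation. acc=(acc<<6)|0x1E=0x49E
Completed: cp=U+049E (starts at byte 3)
Byte[5]=E8: 3-byte lead, need 2 cont bytes. acc=0x8
Byte[6]=94: continuation. acc=(acc<<6)|0x14=0x214
Byte[7]=8A: continuation. acc=(acc<<6)|0x0A=0x850A
Completed: cp=U+850A (starts at byte 5)
Byte[8]=E3: 3-byte lead, need 2 cont bytes. acc=0x3
Byte[9]=8D: continuation. acc=(acc<<6)|0x0D=0xCD
Byte[10]=99: continuation. acc=(acc<<6)|0x19=0x3359
Completed: cp=U+3359 (starts at byte 8)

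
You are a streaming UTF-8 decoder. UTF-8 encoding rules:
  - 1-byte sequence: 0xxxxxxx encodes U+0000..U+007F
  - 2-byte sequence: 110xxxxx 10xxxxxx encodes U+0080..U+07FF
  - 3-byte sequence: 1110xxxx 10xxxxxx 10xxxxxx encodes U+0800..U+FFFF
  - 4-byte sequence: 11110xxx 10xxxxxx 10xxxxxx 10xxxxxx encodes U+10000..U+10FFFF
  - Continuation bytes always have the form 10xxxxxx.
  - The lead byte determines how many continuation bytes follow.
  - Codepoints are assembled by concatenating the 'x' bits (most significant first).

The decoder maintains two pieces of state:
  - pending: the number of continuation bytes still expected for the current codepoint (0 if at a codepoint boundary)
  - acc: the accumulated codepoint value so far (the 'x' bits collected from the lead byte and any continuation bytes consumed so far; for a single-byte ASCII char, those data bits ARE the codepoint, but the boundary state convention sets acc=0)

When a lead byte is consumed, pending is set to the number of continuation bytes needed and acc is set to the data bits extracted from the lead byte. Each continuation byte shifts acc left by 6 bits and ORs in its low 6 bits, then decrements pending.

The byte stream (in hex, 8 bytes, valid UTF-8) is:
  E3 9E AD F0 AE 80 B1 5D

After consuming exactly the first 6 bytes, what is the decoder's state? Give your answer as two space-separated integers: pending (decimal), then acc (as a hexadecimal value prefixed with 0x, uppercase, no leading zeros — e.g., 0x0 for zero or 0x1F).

Answer: 1 0xB80

Derivation:
Byte[0]=E3: 3-byte lead. pending=2, acc=0x3
Byte[1]=9E: continuation. acc=(acc<<6)|0x1E=0xDE, pending=1
Byte[2]=AD: continuation. acc=(acc<<6)|0x2D=0x37AD, pending=0
Byte[3]=F0: 4-byte lead. pending=3, acc=0x0
Byte[4]=AE: continuation. acc=(acc<<6)|0x2E=0x2E, pending=2
Byte[5]=80: continuation. acc=(acc<<6)|0x00=0xB80, pending=1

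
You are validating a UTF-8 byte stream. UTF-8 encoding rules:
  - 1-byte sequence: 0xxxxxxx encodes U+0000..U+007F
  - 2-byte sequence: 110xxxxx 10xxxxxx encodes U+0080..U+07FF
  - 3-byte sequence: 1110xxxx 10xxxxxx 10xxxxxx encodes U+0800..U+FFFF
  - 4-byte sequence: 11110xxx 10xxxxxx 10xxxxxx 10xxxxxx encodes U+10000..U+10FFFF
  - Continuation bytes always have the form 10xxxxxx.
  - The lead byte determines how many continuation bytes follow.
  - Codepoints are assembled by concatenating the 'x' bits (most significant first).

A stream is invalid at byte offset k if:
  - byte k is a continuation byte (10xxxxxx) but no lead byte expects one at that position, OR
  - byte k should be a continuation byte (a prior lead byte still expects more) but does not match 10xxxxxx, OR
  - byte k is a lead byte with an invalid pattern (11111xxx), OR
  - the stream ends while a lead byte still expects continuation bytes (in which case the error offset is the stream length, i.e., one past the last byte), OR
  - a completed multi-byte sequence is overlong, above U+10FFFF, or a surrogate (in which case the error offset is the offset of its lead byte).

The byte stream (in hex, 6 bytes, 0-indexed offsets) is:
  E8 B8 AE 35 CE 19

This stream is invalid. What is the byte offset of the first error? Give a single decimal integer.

Answer: 5

Derivation:
Byte[0]=E8: 3-byte lead, need 2 cont bytes. acc=0x8
Byte[1]=B8: continuation. acc=(acc<<6)|0x38=0x238
Byte[2]=AE: continuation. acc=(acc<<6)|0x2E=0x8E2E
Completed: cp=U+8E2E (starts at byte 0)
Byte[3]=35: 1-byte ASCII. cp=U+0035
Byte[4]=CE: 2-byte lead, need 1 cont bytes. acc=0xE
Byte[5]=19: expected 10xxxxxx continuation. INVALID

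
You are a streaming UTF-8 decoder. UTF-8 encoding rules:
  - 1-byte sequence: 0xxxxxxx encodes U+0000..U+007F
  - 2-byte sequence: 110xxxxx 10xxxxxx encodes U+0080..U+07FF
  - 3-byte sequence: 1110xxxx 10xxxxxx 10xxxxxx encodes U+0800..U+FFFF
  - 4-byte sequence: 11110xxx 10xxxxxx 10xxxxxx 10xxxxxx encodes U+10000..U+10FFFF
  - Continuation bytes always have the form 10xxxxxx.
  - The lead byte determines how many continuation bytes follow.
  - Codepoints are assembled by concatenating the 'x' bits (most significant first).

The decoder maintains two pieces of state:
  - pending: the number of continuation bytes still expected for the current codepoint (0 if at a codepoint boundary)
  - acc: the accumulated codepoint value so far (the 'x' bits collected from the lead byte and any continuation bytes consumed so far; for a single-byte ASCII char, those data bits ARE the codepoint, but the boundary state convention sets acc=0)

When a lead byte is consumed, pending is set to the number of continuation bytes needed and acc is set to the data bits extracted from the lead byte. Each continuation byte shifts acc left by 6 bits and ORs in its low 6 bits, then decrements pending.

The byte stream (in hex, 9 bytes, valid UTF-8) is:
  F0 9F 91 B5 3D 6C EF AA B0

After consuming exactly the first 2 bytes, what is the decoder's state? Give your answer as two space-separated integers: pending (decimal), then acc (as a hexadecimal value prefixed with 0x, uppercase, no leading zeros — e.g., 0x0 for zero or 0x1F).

Byte[0]=F0: 4-byte lead. pending=3, acc=0x0
Byte[1]=9F: continuation. acc=(acc<<6)|0x1F=0x1F, pending=2

Answer: 2 0x1F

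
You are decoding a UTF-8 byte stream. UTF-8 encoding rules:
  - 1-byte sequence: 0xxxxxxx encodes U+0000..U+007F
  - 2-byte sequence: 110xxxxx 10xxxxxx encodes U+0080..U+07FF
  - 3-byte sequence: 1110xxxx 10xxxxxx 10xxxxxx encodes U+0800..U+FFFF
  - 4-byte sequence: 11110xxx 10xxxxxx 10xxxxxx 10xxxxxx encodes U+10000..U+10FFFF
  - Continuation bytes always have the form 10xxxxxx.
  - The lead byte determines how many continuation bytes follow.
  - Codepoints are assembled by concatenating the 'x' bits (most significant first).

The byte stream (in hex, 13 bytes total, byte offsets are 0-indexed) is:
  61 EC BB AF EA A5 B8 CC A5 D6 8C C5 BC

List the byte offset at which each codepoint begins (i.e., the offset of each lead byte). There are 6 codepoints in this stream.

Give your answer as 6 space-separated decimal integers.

Answer: 0 1 4 7 9 11

Derivation:
Byte[0]=61: 1-byte ASCII. cp=U+0061
Byte[1]=EC: 3-byte lead, need 2 cont bytes. acc=0xC
Byte[2]=BB: continuation. acc=(acc<<6)|0x3B=0x33B
Byte[3]=AF: continuation. acc=(acc<<6)|0x2F=0xCEEF
Completed: cp=U+CEEF (starts at byte 1)
Byte[4]=EA: 3-byte lead, need 2 cont bytes. acc=0xA
Byte[5]=A5: continuation. acc=(acc<<6)|0x25=0x2A5
Byte[6]=B8: continuation. acc=(acc<<6)|0x38=0xA978
Completed: cp=U+A978 (starts at byte 4)
Byte[7]=CC: 2-byte lead, need 1 cont bytes. acc=0xC
Byte[8]=A5: continuation. acc=(acc<<6)|0x25=0x325
Completed: cp=U+0325 (starts at byte 7)
Byte[9]=D6: 2-byte lead, need 1 cont bytes. acc=0x16
Byte[10]=8C: continuation. acc=(acc<<6)|0x0C=0x58C
Completed: cp=U+058C (starts at byte 9)
Byte[11]=C5: 2-byte lead, need 1 cont bytes. acc=0x5
Byte[12]=BC: continuation. acc=(acc<<6)|0x3C=0x17C
Completed: cp=U+017C (starts at byte 11)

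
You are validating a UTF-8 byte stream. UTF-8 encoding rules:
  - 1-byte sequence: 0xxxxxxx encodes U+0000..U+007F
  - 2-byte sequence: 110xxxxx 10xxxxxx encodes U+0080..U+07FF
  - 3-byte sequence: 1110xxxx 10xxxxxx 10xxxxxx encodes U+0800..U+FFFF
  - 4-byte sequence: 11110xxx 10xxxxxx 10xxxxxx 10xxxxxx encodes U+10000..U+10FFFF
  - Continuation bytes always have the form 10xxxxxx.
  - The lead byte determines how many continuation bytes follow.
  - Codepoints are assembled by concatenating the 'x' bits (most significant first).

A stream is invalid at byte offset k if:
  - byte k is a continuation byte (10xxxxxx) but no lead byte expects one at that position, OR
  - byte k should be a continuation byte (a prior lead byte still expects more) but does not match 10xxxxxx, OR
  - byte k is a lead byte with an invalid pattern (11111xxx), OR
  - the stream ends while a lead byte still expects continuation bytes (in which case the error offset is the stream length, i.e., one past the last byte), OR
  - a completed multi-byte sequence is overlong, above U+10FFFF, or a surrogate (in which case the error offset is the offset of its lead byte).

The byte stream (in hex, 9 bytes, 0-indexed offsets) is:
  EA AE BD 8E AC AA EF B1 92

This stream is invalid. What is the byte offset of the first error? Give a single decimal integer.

Answer: 3

Derivation:
Byte[0]=EA: 3-byte lead, need 2 cont bytes. acc=0xA
Byte[1]=AE: continuation. acc=(acc<<6)|0x2E=0x2AE
Byte[2]=BD: continuation. acc=(acc<<6)|0x3D=0xABBD
Completed: cp=U+ABBD (starts at byte 0)
Byte[3]=8E: INVALID lead byte (not 0xxx/110x/1110/11110)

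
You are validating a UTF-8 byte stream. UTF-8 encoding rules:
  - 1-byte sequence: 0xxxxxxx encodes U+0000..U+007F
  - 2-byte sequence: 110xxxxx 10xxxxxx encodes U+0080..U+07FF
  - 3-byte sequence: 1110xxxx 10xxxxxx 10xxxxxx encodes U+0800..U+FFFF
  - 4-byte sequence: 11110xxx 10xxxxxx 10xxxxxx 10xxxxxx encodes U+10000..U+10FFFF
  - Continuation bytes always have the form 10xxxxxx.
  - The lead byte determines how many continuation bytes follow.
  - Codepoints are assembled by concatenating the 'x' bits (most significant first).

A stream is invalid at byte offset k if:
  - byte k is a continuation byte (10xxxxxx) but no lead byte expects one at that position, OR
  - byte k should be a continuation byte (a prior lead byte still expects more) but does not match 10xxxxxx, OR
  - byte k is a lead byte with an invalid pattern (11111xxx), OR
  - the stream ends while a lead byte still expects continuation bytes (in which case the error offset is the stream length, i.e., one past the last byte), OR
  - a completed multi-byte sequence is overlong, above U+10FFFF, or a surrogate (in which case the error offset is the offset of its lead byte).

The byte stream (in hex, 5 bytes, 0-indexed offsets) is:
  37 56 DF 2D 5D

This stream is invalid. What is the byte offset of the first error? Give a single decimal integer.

Byte[0]=37: 1-byte ASCII. cp=U+0037
Byte[1]=56: 1-byte ASCII. cp=U+0056
Byte[2]=DF: 2-byte lead, need 1 cont bytes. acc=0x1F
Byte[3]=2D: expected 10xxxxxx continuation. INVALID

Answer: 3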